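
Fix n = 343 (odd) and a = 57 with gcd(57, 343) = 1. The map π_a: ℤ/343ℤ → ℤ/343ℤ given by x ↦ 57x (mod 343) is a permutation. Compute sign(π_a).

Start at x=323: 323 → 232 → 190 → 197 → 253 → 15 → 169 → … (one orbit).
Cycle lengths of π_57 on ℤ/343ℤ: [49, 49, 49, 49, 49, 49, 7, 7, 7, 7, 7, 7, 1, 1, 1, 1, 1, 1, 1]; 19 cycles in total.
n − c = 343 − 19 = 324; sign = (−1)^324 = +1.
The Jacobi symbol (57|343) = +1 (Zolotarev) agrees.

+1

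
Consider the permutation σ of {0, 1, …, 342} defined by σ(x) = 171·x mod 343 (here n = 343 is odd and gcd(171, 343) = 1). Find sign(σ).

Trace 94: π^k(94) = [94, 296, 195, 74, 306, 190, 248] for k=0..6.
The orbit structure of x ↦ 171x mod 343: 4 orbits of sizes [294, 42, 6, 1].
n − c = 343 − 4 = 339; sign = (−1)^339 = -1.
The Jacobi symbol (171|343) = -1 (Zolotarev) agrees.

-1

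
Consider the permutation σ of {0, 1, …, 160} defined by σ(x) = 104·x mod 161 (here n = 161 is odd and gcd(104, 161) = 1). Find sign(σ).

-1

Trace 71: π^k(71) = [71, 139, 127, 6, 141, 13, 64] for k=0..6.
12 cycles of lengths [22, 22, 22, 22, 22, 22, 11, 11, 2, 2, 2, 1].
161 − 12 = 149 transpositions; sign(π) = (−1)^149 = -1.
Check: (104/161) = -1 by Zolotarev.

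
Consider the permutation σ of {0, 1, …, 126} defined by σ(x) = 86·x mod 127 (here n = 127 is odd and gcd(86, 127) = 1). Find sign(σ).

Trace 63: π^k(63) = [63, 84, 112, 107, 58, 35, 89] for k=0..6.
Cycle lengths of π_86 on ℤ/127ℤ: [126, 1]; 2 cycles in total.
n − c = 127 − 2 = 125; sign = (−1)^125 = -1.
(86|127)_J = -1 (Zolotarev's lemma cross-check).

-1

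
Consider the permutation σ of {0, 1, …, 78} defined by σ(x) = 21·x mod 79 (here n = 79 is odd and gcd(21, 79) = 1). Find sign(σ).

Orbit of 46 under x↦21x: [46, 18, 62, 38, 8, 10, 52]… (length divides ord_79(21)).
Cycle type of π: 13×6 + 1; total 7 cycles.
Σ(ℓ_i−1) = 79−7 = 72; sign = (−1)^72 = +1.

+1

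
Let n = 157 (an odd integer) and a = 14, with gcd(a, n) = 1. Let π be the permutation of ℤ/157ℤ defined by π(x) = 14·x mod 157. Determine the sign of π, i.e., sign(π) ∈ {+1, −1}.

Trace 67: π^k(67) = [67, 153, 101, 1, 14, 39, 75] for k=0..6.
Decompose π into cycles: lengths [13, 13, 13, 13, 13, 13, 13, 13, 13, 13, 13, 13, 1] (13 cycles, including the fixed point 0).
Σ(ℓ_i−1) = 157−13 = 144; sign = (−1)^144 = +1.
The Jacobi symbol (14|157) = +1 (Zolotarev) agrees.

+1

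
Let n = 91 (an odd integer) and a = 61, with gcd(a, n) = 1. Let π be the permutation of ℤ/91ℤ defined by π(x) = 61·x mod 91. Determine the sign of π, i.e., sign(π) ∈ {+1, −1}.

-1

Trace 1: π^k(1) = [1, 61, 81, 27, 9, 3] for k=0..5.
The orbit structure of x ↦ 61x mod 91: 18 orbits of sizes [6, 6, 6, 6, 6, 6, 6, 6, 6, 6, 6, 6, 6, 3, 3, 3, 3, 1].
91 − 18 = 73 transpositions; sign(π) = (−1)^73 = -1.
Via Zolotarev, sign(π_{61}) = (61|91) = -1.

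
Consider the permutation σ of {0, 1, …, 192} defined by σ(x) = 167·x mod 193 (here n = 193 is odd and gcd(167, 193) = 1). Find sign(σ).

-1

Orbit of 65 under x↦167x: [65, 47, 129, 120, 161, 60, 177]… (length divides ord_193(167)).
Decompose π into cycles: lengths [192, 1] (2 cycles, including the fixed point 0).
With 2 cycles on 193 points, sign = (−1)^{193−2} = -1.
(167|193)_J = -1 (Zolotarev's lemma cross-check).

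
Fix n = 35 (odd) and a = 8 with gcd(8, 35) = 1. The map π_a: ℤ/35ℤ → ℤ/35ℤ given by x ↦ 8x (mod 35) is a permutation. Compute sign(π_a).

-1

Start at x=8: 8 → 29 → 22 → 1 → 8 (one orbit).
Cycle type of π: 4×7 + 1×7; total 14 cycles.
Σ(ℓ_i−1) = 35−14 = 21; sign = (−1)^21 = -1.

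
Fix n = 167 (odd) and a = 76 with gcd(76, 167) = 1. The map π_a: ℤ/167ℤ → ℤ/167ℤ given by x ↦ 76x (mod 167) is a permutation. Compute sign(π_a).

Start at x=85: 85 → 114 → 147 → 150 → 44 → 4 → 137 → … (one orbit).
Cycle type of π: 83×2 + 1; total 3 cycles.
3 cycles on 167: each ℓ→(−1)^(ℓ−1), product (−1)^164 = +1.
The Jacobi symbol (76|167) = +1 (Zolotarev) agrees.

+1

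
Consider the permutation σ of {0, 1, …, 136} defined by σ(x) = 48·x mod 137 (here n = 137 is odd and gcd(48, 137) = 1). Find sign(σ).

-1

Start at x=107: 107 → 67 → 65 → 106 → 19 → 90 → 73 → … (one orbit).
Cycle lengths of π_48 on ℤ/137ℤ: [136, 1]; 2 cycles in total.
n − c = 137 − 2 = 135; sign = (−1)^135 = -1.
Check: (48/137) = -1 by Zolotarev.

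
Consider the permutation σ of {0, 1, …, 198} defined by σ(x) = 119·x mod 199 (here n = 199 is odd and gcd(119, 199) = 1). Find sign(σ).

-1

Trace 29: π^k(29) = [29, 68, 132, 186, 45, 181, 47] for k=0..6.
Cycle type of π: 198 + 1; total 2 cycles.
2 cycles on 199: each ℓ→(−1)^(ℓ−1), product (−1)^197 = -1.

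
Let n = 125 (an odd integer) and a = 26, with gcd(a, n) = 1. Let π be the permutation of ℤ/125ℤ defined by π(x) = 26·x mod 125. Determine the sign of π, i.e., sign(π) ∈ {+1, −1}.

Trace 101: π^k(101) = [101, 1, 26, 51, 76] for k=0..4.
45 cycles of lengths [5, 5, 5, 5, 5, 5, 5, 5, 5, 5, 5, 5, 5, 5, 5, 5, 5, 5, 5, 5, 1, 1, 1, 1, 1, 1, 1, 1, 1, 1, 1, 1, 1, 1, 1, 1, 1, 1, 1, 1, 1, 1, 1, 1, 1].
125 − 45 = 80 transpositions; sign(π) = (−1)^80 = +1.
Zolotarev: (26|125) = +1, matching the cycle-count sign.

+1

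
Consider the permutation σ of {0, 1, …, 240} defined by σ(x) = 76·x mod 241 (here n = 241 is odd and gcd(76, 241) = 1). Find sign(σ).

Start at x=44: 44 → 211 → 130 → 240 → 165 → 8 → 126 → … (one orbit).
16 cycles of lengths [16, 16, 16, 16, 16, 16, 16, 16, 16, 16, 16, 16, 16, 16, 16, 1].
sign(π) = (−1)^{n − #cycles} = (−1)^{241−16} = (−1)^225 = -1.
Zolotarev: (76|241) = -1, matching the cycle-count sign.

-1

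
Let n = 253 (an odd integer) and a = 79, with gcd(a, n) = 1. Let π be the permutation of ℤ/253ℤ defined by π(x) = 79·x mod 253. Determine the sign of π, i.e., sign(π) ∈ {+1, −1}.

Trace 225: π^k(225) = [225, 65, 75, 106, 25, 204, 177] for k=0..6.
Cycle lengths of π_79 on ℤ/253ℤ: [110, 110, 22, 10, 1]; 5 cycles in total.
sign(π) = (−1)^{n − #cycles} = (−1)^{253−5} = (−1)^248 = +1.
The Jacobi symbol (79|253) = +1 (Zolotarev) agrees.

+1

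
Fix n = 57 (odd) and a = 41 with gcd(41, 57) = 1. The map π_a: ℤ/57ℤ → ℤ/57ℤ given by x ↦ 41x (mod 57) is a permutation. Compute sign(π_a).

Start at x=43: 43 → 53 → 7 → 2 → 25 → 56 → 16 → … (one orbit).
The orbit structure of x ↦ 41x mod 57: 5 orbits of sizes [18, 18, 18, 2, 1].
With 5 cycles on 57 points, sign = (−1)^{57−5} = +1.

+1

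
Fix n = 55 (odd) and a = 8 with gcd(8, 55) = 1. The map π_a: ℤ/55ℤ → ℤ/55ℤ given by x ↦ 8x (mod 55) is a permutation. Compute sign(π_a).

+1

Trace 8: π^k(8) = [8, 9, 17, 26, 43, 14, 2] for k=0..6.
Decompose π into cycles: lengths [20, 20, 10, 4, 1] (5 cycles, including the fixed point 0).
sign(π) = (−1)^{n − #cycles} = (−1)^{55−5} = (−1)^50 = +1.
Check: (8/55) = +1 by Zolotarev.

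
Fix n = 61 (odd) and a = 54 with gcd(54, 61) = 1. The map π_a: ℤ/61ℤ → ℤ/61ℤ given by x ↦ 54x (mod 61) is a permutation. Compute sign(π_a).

-1

Orbit of 35 under x↦54x: [35, 60, 7, 12, 38, 39, 32]… (length divides ord_61(54)).
Decompose π into cycles: lengths [60, 1] (2 cycles, including the fixed point 0).
Σ(ℓ_i−1) = 61−2 = 59; sign = (−1)^59 = -1.
(54|61)_J = -1 (Zolotarev's lemma cross-check).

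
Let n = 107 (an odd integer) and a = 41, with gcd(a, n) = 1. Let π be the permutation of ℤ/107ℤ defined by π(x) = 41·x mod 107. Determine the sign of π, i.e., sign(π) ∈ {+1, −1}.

+1

Orbit of 79 under x↦41x: [79, 29, 12, 64, 56, 49, 83]… (length divides ord_107(41)).
π_41 has 3 disjoint cycles with lengths [53, 53, 1] on {0,…,106}.
sign(π) = (−1)^{n − #cycles} = (−1)^{107−3} = (−1)^104 = +1.
Check: (41/107) = +1 by Zolotarev.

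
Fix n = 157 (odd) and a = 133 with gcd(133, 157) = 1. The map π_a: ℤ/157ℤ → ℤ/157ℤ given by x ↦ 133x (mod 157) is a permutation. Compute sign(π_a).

-1

Orbit of 133 under x↦133x: [133, 105, 149, 35, 102, 64, 34]… (length divides ord_157(133)).
Cycle lengths of π_133 on ℤ/157ℤ: [156, 1]; 2 cycles in total.
2 cycles on 157: each ℓ→(−1)^(ℓ−1), product (−1)^155 = -1.
The Jacobi symbol (133|157) = -1 (Zolotarev) agrees.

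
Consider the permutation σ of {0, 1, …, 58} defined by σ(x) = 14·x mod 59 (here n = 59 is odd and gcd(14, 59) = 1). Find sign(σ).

-1

Trace 12: π^k(12) = [12, 50, 51, 6, 25, 55, 3] for k=0..6.
2 cycles of lengths [58, 1].
2 cycles on 59: each ℓ→(−1)^(ℓ−1), product (−1)^57 = -1.
Via Zolotarev, sign(π_{14}) = (14|59) = -1.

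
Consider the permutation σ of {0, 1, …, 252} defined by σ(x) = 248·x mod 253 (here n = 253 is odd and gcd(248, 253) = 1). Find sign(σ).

-1

Start at x=116: 116 → 179 → 117 → 174 → 142 → 49 → 8 → … (one orbit).
Cycle lengths of π_248 on ℤ/253ℤ: [110, 110, 11, 11, 10, 1]; 6 cycles in total.
sign(π) = (−1)^{n − #cycles} = (−1)^{253−6} = (−1)^247 = -1.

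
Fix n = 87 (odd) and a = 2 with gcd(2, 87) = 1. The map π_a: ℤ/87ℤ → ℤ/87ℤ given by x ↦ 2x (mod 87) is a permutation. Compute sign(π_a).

+1

Trace 44: π^k(44) = [44, 1, 2, 4, 8, 16, 32] for k=0..6.
The orbit structure of x ↦ 2x mod 87: 5 orbits of sizes [28, 28, 28, 2, 1].
Σ(ℓ_i−1) = 87−5 = 82; sign = (−1)^82 = +1.
Check: (2/87) = +1 by Zolotarev.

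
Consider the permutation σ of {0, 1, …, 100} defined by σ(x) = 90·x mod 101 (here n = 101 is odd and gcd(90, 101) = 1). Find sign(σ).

Start at x=1: 1 → 90 → 20 → 83 → 97 → 44 → 21 → … (one orbit).
Cycle type of π: 100 + 1; total 2 cycles.
sign(π) = (−1)^{n − #cycles} = (−1)^{101−2} = (−1)^99 = -1.
The Jacobi symbol (90|101) = -1 (Zolotarev) agrees.

-1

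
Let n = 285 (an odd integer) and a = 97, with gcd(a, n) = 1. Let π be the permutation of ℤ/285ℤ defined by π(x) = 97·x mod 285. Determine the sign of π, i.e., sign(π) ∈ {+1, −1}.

+1

Trace 268: π^k(268) = [268, 61, 217, 244, 13, 121, 52] for k=0..6.
Decompose π into cycles: lengths [36, 36, 36, 36, 36, 36, 18, 18, 18, 4, 4, 4, 1, 1, 1] (15 cycles, including the fixed point 0).
sign(π) = (−1)^{n − #cycles} = (−1)^{285−15} = (−1)^270 = +1.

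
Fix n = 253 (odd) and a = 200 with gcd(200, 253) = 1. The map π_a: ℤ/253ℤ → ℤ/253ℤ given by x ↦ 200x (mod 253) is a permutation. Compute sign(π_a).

Trace 141: π^k(141) = [141, 117, 124, 6, 188, 156, 81] for k=0..6.
Decompose π into cycles: lengths [110, 110, 11, 11, 10, 1] (6 cycles, including the fixed point 0).
6 cycles on 253: each ℓ→(−1)^(ℓ−1), product (−1)^247 = -1.

-1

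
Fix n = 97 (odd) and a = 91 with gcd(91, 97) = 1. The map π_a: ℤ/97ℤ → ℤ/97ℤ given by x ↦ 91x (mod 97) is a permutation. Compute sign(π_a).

Start at x=36: 36 → 75 → 35 → 81 → 96 → 6 → 61 → … (one orbit).
Cycle lengths of π_91 on ℤ/97ℤ: [12, 12, 12, 12, 12, 12, 12, 12, 1]; 9 cycles in total.
With 9 cycles on 97 points, sign = (−1)^{97−9} = +1.
Check: (91/97) = +1 by Zolotarev.

+1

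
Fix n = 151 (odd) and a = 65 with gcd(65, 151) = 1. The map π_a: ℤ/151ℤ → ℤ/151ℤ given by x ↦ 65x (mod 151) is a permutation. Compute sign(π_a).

Start at x=65: 65 → 148 → 107 → 9 → 132 → 124 → 57 → … (one orbit).
The orbit structure of x ↦ 65x mod 151: 4 orbits of sizes [50, 50, 50, 1].
sign(π) = (−1)^{n − #cycles} = (−1)^{151−4} = (−1)^147 = -1.
Zolotarev: (65|151) = -1, matching the cycle-count sign.

-1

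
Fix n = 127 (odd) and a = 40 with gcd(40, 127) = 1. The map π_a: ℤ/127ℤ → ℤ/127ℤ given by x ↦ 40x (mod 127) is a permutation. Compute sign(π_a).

Orbit of 89 under x↦40x: [89, 4, 33, 50, 95, 117, 108]… (length divides ord_127(40)).
Cycle lengths of π_40 on ℤ/127ℤ: [42, 42, 42, 1]; 4 cycles in total.
127 − 4 = 123 transpositions; sign(π) = (−1)^123 = -1.
(40|127)_J = -1 (Zolotarev's lemma cross-check).

-1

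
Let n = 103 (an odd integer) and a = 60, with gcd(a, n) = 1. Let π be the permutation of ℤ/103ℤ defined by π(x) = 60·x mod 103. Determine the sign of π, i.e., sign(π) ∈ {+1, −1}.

+1

Start at x=23: 23 → 41 → 91 → 1 → 60 → 98 → 9 → … (one orbit).
Decompose π into cycles: lengths [51, 51, 1] (3 cycles, including the fixed point 0).
With 3 cycles on 103 points, sign = (−1)^{103−3} = +1.
(60|103)_J = +1 (Zolotarev's lemma cross-check).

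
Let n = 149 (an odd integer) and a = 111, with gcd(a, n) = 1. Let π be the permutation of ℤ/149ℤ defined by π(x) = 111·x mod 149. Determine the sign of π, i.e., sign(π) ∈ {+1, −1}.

-1

Orbit of 112 under x↦111x: [112, 65, 63, 139, 82, 13, 102]… (length divides ord_149(111)).
Decompose π into cycles: lengths [148, 1] (2 cycles, including the fixed point 0).
With 2 cycles on 149 points, sign = (−1)^{149−2} = -1.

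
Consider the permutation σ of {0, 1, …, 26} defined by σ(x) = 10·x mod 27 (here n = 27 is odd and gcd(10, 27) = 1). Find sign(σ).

+1

Trace 19: π^k(19) = [19, 1, 10] for k=0..2.
Decompose π into cycles: lengths [3, 3, 3, 3, 3, 3, 1, 1, 1, 1, 1, 1, 1, 1, 1] (15 cycles, including the fixed point 0).
Σ(ℓ_i−1) = 27−15 = 12; sign = (−1)^12 = +1.
The Jacobi symbol (10|27) = +1 (Zolotarev) agrees.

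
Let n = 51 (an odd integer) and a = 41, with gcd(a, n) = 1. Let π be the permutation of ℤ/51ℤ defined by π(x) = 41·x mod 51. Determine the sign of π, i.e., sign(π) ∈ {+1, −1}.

+1

Trace 5: π^k(5) = [5, 1, 41, 49, 20, 4, 11] for k=0..6.
Cycle type of π: 16×3 + 2 + 1; total 5 cycles.
5 cycles on 51: each ℓ→(−1)^(ℓ−1), product (−1)^46 = +1.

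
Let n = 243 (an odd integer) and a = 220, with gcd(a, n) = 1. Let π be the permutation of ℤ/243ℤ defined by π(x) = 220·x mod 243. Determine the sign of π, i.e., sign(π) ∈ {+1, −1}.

Orbit of 187 under x↦220x: [187, 73, 22, 223, 217, 112, 97]… (length divides ord_243(220)).
The orbit structure of x ↦ 220x mod 243: 11 orbits of sizes [81, 81, 27, 27, 9, 9, 3, 3, 1, 1, 1].
sign(π) = (−1)^{n − #cycles} = (−1)^{243−11} = (−1)^232 = +1.
Via Zolotarev, sign(π_{220}) = (220|243) = +1.

+1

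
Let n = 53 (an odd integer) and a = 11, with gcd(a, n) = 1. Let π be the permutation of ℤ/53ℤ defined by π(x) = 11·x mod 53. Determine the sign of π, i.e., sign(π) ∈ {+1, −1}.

Orbit of 16 under x↦11x: [16, 17, 28, 43, 49, 9, 46]… (length divides ord_53(11)).
The orbit structure of x ↦ 11x mod 53: 3 orbits of sizes [26, 26, 1].
With 3 cycles on 53 points, sign = (−1)^{53−3} = +1.
Check: (11/53) = +1 by Zolotarev.

+1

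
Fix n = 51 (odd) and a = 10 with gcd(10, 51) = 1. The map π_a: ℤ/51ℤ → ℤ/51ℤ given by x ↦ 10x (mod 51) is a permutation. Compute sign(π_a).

-1

Trace 37: π^k(37) = [37, 13, 28, 25, 46, 1, 10] for k=0..6.
6 cycles of lengths [16, 16, 16, 1, 1, 1].
51 − 6 = 45 transpositions; sign(π) = (−1)^45 = -1.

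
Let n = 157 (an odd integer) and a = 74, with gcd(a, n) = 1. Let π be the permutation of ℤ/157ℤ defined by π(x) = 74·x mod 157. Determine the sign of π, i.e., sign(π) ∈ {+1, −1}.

Orbit of 19 under x↦74x: [19, 150, 110, 133, 108, 142, 146]… (length divides ord_157(74)).
Cycle lengths of π_74 on ℤ/157ℤ: [156, 1]; 2 cycles in total.
157 − 2 = 155 transpositions; sign(π) = (−1)^155 = -1.
The Jacobi symbol (74|157) = -1 (Zolotarev) agrees.

-1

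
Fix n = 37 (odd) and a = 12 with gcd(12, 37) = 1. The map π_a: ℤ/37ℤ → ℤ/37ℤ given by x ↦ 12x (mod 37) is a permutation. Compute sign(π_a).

+1

Trace 9: π^k(9) = [9, 34, 1, 12, 33, 26, 16] for k=0..6.
5 cycles of lengths [9, 9, 9, 9, 1].
5 cycles on 37: each ℓ→(−1)^(ℓ−1), product (−1)^32 = +1.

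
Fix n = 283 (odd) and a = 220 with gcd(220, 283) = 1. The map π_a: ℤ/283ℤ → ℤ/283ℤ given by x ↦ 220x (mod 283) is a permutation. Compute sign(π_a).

-1

Orbit of 142 under x↦220x: [142, 110, 145, 204, 166, 13, 30]… (length divides ord_283(220)).
Cycle type of π: 282 + 1; total 2 cycles.
Σ(ℓ_i−1) = 283−2 = 281; sign = (−1)^281 = -1.
Check: (220/283) = -1 by Zolotarev.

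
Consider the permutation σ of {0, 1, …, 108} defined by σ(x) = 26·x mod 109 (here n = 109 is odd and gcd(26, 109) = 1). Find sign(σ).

+1

Start at x=38: 38 → 7 → 73 → 45 → 80 → 9 → 16 → … (one orbit).
5 cycles of lengths [27, 27, 27, 27, 1].
sign(π) = (−1)^{n − #cycles} = (−1)^{109−5} = (−1)^104 = +1.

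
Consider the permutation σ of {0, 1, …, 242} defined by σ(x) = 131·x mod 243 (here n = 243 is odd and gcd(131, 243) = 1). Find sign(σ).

-1

Start at x=67: 67 → 29 → 154 → 5 → 169 → 26 → 4 → … (one orbit).
Cycle lengths of π_131 on ℤ/243ℤ: [162, 54, 18, 6, 2, 1]; 6 cycles in total.
n − c = 243 − 6 = 237; sign = (−1)^237 = -1.
(131|243)_J = -1 (Zolotarev's lemma cross-check).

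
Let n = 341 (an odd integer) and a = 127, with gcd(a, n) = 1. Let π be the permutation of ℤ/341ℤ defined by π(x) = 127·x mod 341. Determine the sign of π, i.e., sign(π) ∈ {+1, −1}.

Orbit of 268 under x↦127x: [268, 277, 56, 292, 256, 117, 196]… (length divides ord_341(127)).
Decompose π into cycles: lengths [30, 30, 30, 30, 30, 30, 30, 30, 30, 30, 30, 10, 1] (13 cycles, including the fixed point 0).
13 cycles on 341: each ℓ→(−1)^(ℓ−1), product (−1)^328 = +1.
(127|341)_J = +1 (Zolotarev's lemma cross-check).

+1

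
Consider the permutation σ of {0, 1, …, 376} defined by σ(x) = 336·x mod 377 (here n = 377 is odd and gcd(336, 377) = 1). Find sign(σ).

Orbit of 231 under x↦336x: [231, 331, 1, 336, 173, 70, 146]… (length divides ord_377(336)).
Decompose π into cycles: lengths [12, 12, 12, 12, 12, 12, 12, 12, 12, 12, 12, 12, 12, 12, 12, 12, 12, 12, 12, 12, 12, 12, 12, 12, 12, 12, 12, 12, 12, 4, 4, 4, 4, 4, 4, 4, 1] (37 cycles, including the fixed point 0).
37 cycles on 377: each ℓ→(−1)^(ℓ−1), product (−1)^340 = +1.
Check: (336/377) = +1 by Zolotarev.

+1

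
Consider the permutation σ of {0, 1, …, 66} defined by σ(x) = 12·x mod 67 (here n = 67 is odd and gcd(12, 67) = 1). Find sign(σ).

Start at x=52: 52 → 21 → 51 → 9 → 41 → 23 → 8 → … (one orbit).
Cycle lengths of π_12 on ℤ/67ℤ: [66, 1]; 2 cycles in total.
With 2 cycles on 67 points, sign = (−1)^{67−2} = -1.

-1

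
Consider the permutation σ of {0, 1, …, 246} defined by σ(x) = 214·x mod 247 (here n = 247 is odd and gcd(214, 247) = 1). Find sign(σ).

-1

Orbit of 180 under x↦214x: [180, 235, 149, 23, 229, 100, 158]… (length divides ord_247(214)).
The orbit structure of x ↦ 214x mod 247: 10 orbits of sizes [36, 36, 36, 36, 36, 36, 12, 9, 9, 1].
247 − 10 = 237 transpositions; sign(π) = (−1)^237 = -1.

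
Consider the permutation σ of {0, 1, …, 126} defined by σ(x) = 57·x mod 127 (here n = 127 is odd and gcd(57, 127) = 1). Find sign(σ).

-1

Start at x=97: 97 → 68 → 66 → 79 → 58 → 4 → 101 → … (one orbit).
2 cycles of lengths [126, 1].
127 − 2 = 125 transpositions; sign(π) = (−1)^125 = -1.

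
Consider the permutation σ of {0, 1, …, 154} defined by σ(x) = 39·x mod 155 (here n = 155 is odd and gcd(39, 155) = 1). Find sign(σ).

+1

Start at x=109: 109 → 66 → 94 → 101 → 64 → 16 → 4 → … (one orbit).
Cycle lengths of π_39 on ℤ/155ℤ: [10, 10, 10, 10, 10, 10, 10, 10, 10, 10, 10, 10, 5, 5, 5, 5, 5, 5, 2, 2, 1]; 21 cycles in total.
n − c = 155 − 21 = 134; sign = (−1)^134 = +1.
Via Zolotarev, sign(π_{39}) = (39|155) = +1.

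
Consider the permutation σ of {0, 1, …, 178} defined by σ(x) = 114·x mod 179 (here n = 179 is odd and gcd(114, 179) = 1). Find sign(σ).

-1

Trace 144: π^k(144) = [144, 127, 158, 112, 59, 103, 107] for k=0..6.
The orbit structure of x ↦ 114x mod 179: 2 orbits of sizes [178, 1].
With 2 cycles on 179 points, sign = (−1)^{179−2} = -1.
The Jacobi symbol (114|179) = -1 (Zolotarev) agrees.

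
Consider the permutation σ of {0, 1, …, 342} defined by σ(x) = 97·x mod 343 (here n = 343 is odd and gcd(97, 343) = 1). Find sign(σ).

-1

Trace 195: π^k(195) = [195, 50, 48, 197, 244, 1, 97] for k=0..6.
Cycle type of π: 14×21 + 2×24 + 1; total 46 cycles.
343 − 46 = 297 transpositions; sign(π) = (−1)^297 = -1.
(97|343)_J = -1 (Zolotarev's lemma cross-check).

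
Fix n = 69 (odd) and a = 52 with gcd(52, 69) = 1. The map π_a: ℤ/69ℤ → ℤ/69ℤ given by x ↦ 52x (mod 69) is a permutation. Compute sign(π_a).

+1

Orbit of 25 under x↦52x: [25, 58, 49, 64, 16, 4, 1]… (length divides ord_69(52)).
Cycle lengths of π_52 on ℤ/69ℤ: [11, 11, 11, 11, 11, 11, 1, 1, 1]; 9 cycles in total.
With 9 cycles on 69 points, sign = (−1)^{69−9} = +1.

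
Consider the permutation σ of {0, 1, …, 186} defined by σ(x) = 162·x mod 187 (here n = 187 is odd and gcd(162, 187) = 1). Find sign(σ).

-1

Orbit of 157 under x↦162x: [157, 2, 137, 128, 166, 151, 152]… (length divides ord_187(162)).
The orbit structure of x ↦ 162x mod 187: 8 orbits of sizes [40, 40, 40, 40, 10, 8, 8, 1].
187 − 8 = 179 transpositions; sign(π) = (−1)^179 = -1.
The Jacobi symbol (162|187) = -1 (Zolotarev) agrees.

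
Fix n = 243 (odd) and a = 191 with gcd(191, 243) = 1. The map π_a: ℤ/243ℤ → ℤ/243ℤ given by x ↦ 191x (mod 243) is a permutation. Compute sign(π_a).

Start at x=79: 79 → 23 → 19 → 227 → 103 → 233 → 34 → … (one orbit).
The orbit structure of x ↦ 191x mod 243: 6 orbits of sizes [162, 54, 18, 6, 2, 1].
n − c = 243 − 6 = 237; sign = (−1)^237 = -1.

-1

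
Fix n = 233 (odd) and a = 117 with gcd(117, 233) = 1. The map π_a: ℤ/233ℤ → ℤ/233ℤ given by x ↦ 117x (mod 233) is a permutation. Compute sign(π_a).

+1

Start at x=38: 38 → 19 → 126 → 63 → 148 → 74 → 37 → … (one orbit).
The orbit structure of x ↦ 117x mod 233: 9 orbits of sizes [29, 29, 29, 29, 29, 29, 29, 29, 1].
n − c = 233 − 9 = 224; sign = (−1)^224 = +1.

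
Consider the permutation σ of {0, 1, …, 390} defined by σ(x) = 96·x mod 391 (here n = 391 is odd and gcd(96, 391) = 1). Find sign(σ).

Start at x=177: 177 → 179 → 371 → 35 → 232 → 376 → 124 → … (one orbit).
Decompose π into cycles: lengths [176, 176, 16, 11, 11, 1] (6 cycles, including the fixed point 0).
391 − 6 = 385 transpositions; sign(π) = (−1)^385 = -1.
Zolotarev: (96|391) = -1, matching the cycle-count sign.

-1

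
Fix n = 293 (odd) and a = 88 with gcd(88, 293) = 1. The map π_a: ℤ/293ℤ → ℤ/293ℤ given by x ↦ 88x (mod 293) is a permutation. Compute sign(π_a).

+1

Start at x=64: 64 → 65 → 153 → 279 → 233 → 287 → 58 → … (one orbit).
Cycle lengths of π_88 on ℤ/293ℤ: [146, 146, 1]; 3 cycles in total.
293 − 3 = 290 transpositions; sign(π) = (−1)^290 = +1.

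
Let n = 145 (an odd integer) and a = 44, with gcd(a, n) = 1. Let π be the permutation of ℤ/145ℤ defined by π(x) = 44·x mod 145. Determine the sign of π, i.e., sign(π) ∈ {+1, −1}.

Trace 44: π^k(44) = [44, 51, 69, 136, 39, 121, 104] for k=0..6.
8 cycles of lengths [28, 28, 28, 28, 28, 2, 2, 1].
8 cycles on 145: each ℓ→(−1)^(ℓ−1), product (−1)^137 = -1.
Check: (44/145) = -1 by Zolotarev.

-1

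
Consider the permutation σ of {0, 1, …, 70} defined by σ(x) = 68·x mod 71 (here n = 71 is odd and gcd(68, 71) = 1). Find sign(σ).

Orbit of 10 under x↦68x: [10, 41, 19, 14, 29, 55, 48]… (length divides ord_71(68)).
Decompose π into cycles: lengths [70, 1] (2 cycles, including the fixed point 0).
sign(π) = (−1)^{n − #cycles} = (−1)^{71−2} = (−1)^69 = -1.

-1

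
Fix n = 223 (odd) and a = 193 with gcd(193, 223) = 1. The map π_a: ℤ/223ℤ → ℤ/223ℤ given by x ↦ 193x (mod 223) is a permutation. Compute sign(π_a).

Orbit of 108 under x↦193x: [108, 105, 195, 171, 222, 30, 215]… (length divides ord_223(193)).
Decompose π into cycles: lengths [74, 74, 74, 1] (4 cycles, including the fixed point 0).
With 4 cycles on 223 points, sign = (−1)^{223−4} = -1.
(193|223)_J = -1 (Zolotarev's lemma cross-check).

-1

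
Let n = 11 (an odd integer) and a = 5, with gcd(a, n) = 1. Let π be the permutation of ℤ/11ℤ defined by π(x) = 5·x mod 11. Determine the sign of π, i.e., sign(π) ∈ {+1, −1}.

Start at x=3: 3 → 4 → 9 → 1 → 5 → 3 (one orbit).
π_5 has 3 disjoint cycles with lengths [5, 5, 1] on {0,…,10}.
Σ(ℓ_i−1) = 11−3 = 8; sign = (−1)^8 = +1.
The Jacobi symbol (5|11) = +1 (Zolotarev) agrees.

+1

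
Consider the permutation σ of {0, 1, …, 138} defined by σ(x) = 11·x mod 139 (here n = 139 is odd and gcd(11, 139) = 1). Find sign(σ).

+1

Trace 131: π^k(131) = [131, 51, 5, 55, 49, 122, 91] for k=0..6.
Cycle lengths of π_11 on ℤ/139ℤ: [69, 69, 1]; 3 cycles in total.
3 cycles on 139: each ℓ→(−1)^(ℓ−1), product (−1)^136 = +1.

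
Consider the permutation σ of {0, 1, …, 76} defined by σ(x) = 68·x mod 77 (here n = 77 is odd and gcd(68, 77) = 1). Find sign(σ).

Trace 36: π^k(36) = [36, 61, 67, 13, 37, 52, 71] for k=0..6.
Cycle type of π: 30×2 + 10 + 6 + 1; total 5 cycles.
With 5 cycles on 77 points, sign = (−1)^{77−5} = +1.

+1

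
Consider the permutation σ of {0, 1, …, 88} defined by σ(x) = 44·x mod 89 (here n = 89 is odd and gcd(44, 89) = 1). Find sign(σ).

+1

Orbit of 44 under x↦44x: [44, 67, 11, 39, 25, 32, 73]… (length divides ord_89(44)).
π_44 has 5 disjoint cycles with lengths [22, 22, 22, 22, 1] on {0,…,88}.
sign(π) = (−1)^{n − #cycles} = (−1)^{89−5} = (−1)^84 = +1.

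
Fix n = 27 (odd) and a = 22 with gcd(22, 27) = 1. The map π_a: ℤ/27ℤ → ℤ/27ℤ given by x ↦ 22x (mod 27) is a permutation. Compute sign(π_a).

+1

Start at x=25: 25 → 10 → 4 → 7 → 19 → 13 → 16 → … (one orbit).
π_22 has 7 disjoint cycles with lengths [9, 9, 3, 3, 1, 1, 1] on {0,…,26}.
27 − 7 = 20 transpositions; sign(π) = (−1)^20 = +1.
Check: (22/27) = +1 by Zolotarev.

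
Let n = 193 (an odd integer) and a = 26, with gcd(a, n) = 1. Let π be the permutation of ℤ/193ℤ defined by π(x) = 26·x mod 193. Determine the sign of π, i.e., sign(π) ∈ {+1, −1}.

-1

Orbit of 93 under x↦26x: [93, 102, 143, 51, 168, 122, 84]… (length divides ord_193(26)).
Cycle lengths of π_26 on ℤ/193ℤ: [192, 1]; 2 cycles in total.
sign(π) = (−1)^{n − #cycles} = (−1)^{193−2} = (−1)^191 = -1.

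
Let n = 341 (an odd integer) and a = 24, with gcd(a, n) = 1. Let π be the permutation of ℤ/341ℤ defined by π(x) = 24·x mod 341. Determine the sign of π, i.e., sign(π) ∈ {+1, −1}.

Start at x=340: 340 → 317 → 106 → 157 → 17 → 67 → 244 → … (one orbit).
13 cycles of lengths [30, 30, 30, 30, 30, 30, 30, 30, 30, 30, 30, 10, 1].
Σ(ℓ_i−1) = 341−13 = 328; sign = (−1)^328 = +1.
Check: (24/341) = +1 by Zolotarev.

+1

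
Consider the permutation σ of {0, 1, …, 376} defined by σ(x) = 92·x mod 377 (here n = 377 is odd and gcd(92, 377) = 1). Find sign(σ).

Start at x=144: 144 → 53 → 352 → 339 → 274 → 326 → 209 → … (one orbit).
Cycle lengths of π_92 on ℤ/377ℤ: [14, 14, 14, 14, 14, 14, 14, 14, 14, 14, 14, 14, 14, 14, 14, 14, 14, 14, 14, 14, 14, 14, 14, 14, 14, 14, 1, 1, 1, 1, 1, 1, 1, 1, 1, 1, 1, 1, 1]; 39 cycles in total.
sign(π) = (−1)^{n − #cycles} = (−1)^{377−39} = (−1)^338 = +1.

+1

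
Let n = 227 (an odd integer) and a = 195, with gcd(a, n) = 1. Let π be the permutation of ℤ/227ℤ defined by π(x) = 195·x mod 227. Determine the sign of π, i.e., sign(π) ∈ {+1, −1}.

Start at x=104: 104 → 77 → 33 → 79 → 196 → 84 → 36 → … (one orbit).
π_195 has 3 disjoint cycles with lengths [113, 113, 1] on {0,…,226}.
With 3 cycles on 227 points, sign = (−1)^{227−3} = +1.

+1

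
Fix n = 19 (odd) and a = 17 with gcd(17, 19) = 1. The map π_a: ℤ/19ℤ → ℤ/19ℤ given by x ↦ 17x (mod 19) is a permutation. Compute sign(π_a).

Orbit of 16 under x↦17x: [16, 6, 7, 5, 9, 1, 17]… (length divides ord_19(17)).
π_17 has 3 disjoint cycles with lengths [9, 9, 1] on {0,…,18}.
n − c = 19 − 3 = 16; sign = (−1)^16 = +1.

+1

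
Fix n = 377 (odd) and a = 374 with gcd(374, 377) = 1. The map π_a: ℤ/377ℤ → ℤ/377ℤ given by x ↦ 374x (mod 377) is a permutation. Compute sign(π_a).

Orbit of 166 under x↦374x: [166, 256, 363, 42, 251, 1, 374]… (length divides ord_377(374)).
Cycle type of π: 84×4 + 28 + 6×2 + 1; total 8 cycles.
377 − 8 = 369 transpositions; sign(π) = (−1)^369 = -1.

-1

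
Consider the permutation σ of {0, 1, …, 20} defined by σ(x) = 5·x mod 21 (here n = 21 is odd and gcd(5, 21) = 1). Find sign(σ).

+1

Start at x=17: 17 → 1 → 5 → 4 → 20 → 16 → 17 (one orbit).
Cycle type of π: 6×3 + 2 + 1; total 5 cycles.
n − c = 21 − 5 = 16; sign = (−1)^16 = +1.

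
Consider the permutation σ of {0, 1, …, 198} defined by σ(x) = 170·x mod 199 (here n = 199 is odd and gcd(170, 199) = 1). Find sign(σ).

-1

Trace 106: π^k(106) = [106, 110, 193, 174, 128, 69, 188] for k=0..6.
Decompose π into cycles: lengths [198, 1] (2 cycles, including the fixed point 0).
2 cycles on 199: each ℓ→(−1)^(ℓ−1), product (−1)^197 = -1.
(170|199)_J = -1 (Zolotarev's lemma cross-check).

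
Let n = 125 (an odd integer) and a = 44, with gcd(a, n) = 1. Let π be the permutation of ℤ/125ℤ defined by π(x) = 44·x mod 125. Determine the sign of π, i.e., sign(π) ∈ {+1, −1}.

Orbit of 36 under x↦44x: [36, 84, 71, 124, 81, 64, 66]… (length divides ord_125(44)).
Decompose π into cycles: lengths [50, 50, 10, 10, 2, 2, 1] (7 cycles, including the fixed point 0).
sign(π) = (−1)^{n − #cycles} = (−1)^{125−7} = (−1)^118 = +1.
Zolotarev: (44|125) = +1, matching the cycle-count sign.

+1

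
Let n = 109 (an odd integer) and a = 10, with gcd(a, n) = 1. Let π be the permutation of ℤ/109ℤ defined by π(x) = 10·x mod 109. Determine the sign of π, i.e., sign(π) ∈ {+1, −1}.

-1

Start at x=64: 64 → 95 → 78 → 17 → 61 → 65 → 105 → … (one orbit).
Decompose π into cycles: lengths [108, 1] (2 cycles, including the fixed point 0).
2 cycles on 109: each ℓ→(−1)^(ℓ−1), product (−1)^107 = -1.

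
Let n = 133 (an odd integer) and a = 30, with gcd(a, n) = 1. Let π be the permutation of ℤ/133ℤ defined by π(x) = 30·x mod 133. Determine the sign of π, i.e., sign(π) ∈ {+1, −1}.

Trace 1: π^k(1) = [1, 30, 102] for k=0..2.
π_30 has 45 disjoint cycles with lengths [3, 3, 3, 3, 3, 3, 3, 3, 3, 3, 3, 3, 3, 3, 3, 3, 3, 3, 3, 3, 3, 3, 3, 3, 3, 3, 3, 3, 3, 3, 3, 3, 3, 3, 3, 3, 3, 3, 3, 3, 3, 3, 3, 3, 1] on {0,…,132}.
sign(π) = (−1)^{n − #cycles} = (−1)^{133−45} = (−1)^88 = +1.

+1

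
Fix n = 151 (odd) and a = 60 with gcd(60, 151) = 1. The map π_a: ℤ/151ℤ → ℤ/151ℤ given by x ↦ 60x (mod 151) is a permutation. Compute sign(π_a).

Trace 84: π^k(84) = [84, 57, 98, 142, 64, 65, 125] for k=0..6.
Cycle type of π: 50×3 + 1; total 4 cycles.
4 cycles on 151: each ℓ→(−1)^(ℓ−1), product (−1)^147 = -1.

-1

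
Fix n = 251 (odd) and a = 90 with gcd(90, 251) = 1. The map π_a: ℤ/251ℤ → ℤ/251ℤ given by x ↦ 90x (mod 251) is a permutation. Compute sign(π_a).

-1

Start at x=2: 2 → 180 → 136 → 192 → 212 → 4 → 109 → … (one orbit).
Decompose π into cycles: lengths [250, 1] (2 cycles, including the fixed point 0).
n − c = 251 − 2 = 249; sign = (−1)^249 = -1.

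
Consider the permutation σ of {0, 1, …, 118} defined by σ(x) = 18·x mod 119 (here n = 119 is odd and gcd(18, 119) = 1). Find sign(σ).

+1

Orbit of 18 under x↦18x: [18, 86, 1]… (length divides ord_119(18)).
51 cycles of lengths [3, 3, 3, 3, 3, 3, 3, 3, 3, 3, 3, 3, 3, 3, 3, 3, 3, 3, 3, 3, 3, 3, 3, 3, 3, 3, 3, 3, 3, 3, 3, 3, 3, 3, 1, 1, 1, 1, 1, 1, 1, 1, 1, 1, 1, 1, 1, 1, 1, 1, 1].
Σ(ℓ_i−1) = 119−51 = 68; sign = (−1)^68 = +1.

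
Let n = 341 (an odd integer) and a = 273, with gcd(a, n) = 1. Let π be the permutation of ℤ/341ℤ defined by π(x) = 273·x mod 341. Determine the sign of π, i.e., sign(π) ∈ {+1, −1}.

+1

Start at x=56: 56 → 284 → 125 → 25 → 5 → 1 → 273 → … (one orbit).
π_273 has 33 disjoint cycles with lengths [15, 15, 15, 15, 15, 15, 15, 15, 15, 15, 15, 15, 15, 15, 15, 15, 15, 15, 15, 15, 5, 5, 3, 3, 3, 3, 3, 3, 3, 3, 3, 3, 1] on {0,…,340}.
n − c = 341 − 33 = 308; sign = (−1)^308 = +1.
Zolotarev: (273|341) = +1, matching the cycle-count sign.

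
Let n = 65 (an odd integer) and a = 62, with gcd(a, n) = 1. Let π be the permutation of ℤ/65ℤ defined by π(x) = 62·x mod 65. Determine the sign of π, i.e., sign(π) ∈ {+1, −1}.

Orbit of 14 under x↦62x: [14, 23, 61, 12, 29, 43, 1]… (length divides ord_65(62)).
Decompose π into cycles: lengths [12, 12, 12, 12, 6, 6, 4, 1] (8 cycles, including the fixed point 0).
With 8 cycles on 65 points, sign = (−1)^{65−8} = -1.
Zolotarev: (62|65) = -1, matching the cycle-count sign.

-1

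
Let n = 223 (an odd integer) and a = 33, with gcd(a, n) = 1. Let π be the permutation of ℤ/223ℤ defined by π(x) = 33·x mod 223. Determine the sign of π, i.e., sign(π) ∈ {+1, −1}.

+1

Trace 128: π^k(128) = [128, 210, 17, 115, 4, 132, 119] for k=0..6.
Decompose π into cycles: lengths [37, 37, 37, 37, 37, 37, 1] (7 cycles, including the fixed point 0).
Σ(ℓ_i−1) = 223−7 = 216; sign = (−1)^216 = +1.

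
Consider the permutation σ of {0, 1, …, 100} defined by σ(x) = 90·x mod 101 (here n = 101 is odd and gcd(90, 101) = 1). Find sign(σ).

Start at x=53: 53 → 23 → 50 → 56 → 91 → 9 → 2 → … (one orbit).
2 cycles of lengths [100, 1].
With 2 cycles on 101 points, sign = (−1)^{101−2} = -1.
Via Zolotarev, sign(π_{90}) = (90|101) = -1.

-1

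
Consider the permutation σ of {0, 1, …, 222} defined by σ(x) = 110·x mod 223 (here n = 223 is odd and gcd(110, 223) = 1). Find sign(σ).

+1

Start at x=49: 49 → 38 → 166 → 197 → 39 → 53 → 32 → … (one orbit).
Cycle lengths of π_110 on ℤ/223ℤ: [111, 111, 1]; 3 cycles in total.
Σ(ℓ_i−1) = 223−3 = 220; sign = (−1)^220 = +1.
(110|223)_J = +1 (Zolotarev's lemma cross-check).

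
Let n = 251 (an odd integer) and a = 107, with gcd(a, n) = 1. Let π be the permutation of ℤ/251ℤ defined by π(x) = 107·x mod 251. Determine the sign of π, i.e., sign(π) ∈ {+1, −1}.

Trace 59: π^k(59) = [59, 38, 50, 79, 170, 118, 76] for k=0..6.
Cycle type of π: 250 + 1; total 2 cycles.
n − c = 251 − 2 = 249; sign = (−1)^249 = -1.
The Jacobi symbol (107|251) = -1 (Zolotarev) agrees.

-1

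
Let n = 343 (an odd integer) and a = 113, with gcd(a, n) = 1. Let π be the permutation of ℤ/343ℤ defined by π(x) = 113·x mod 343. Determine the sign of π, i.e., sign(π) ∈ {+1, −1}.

+1

Orbit of 309 under x↦113x: [309, 274, 92, 106, 316, 36, 295]… (length divides ord_343(113)).
π_113 has 19 disjoint cycles with lengths [49, 49, 49, 49, 49, 49, 7, 7, 7, 7, 7, 7, 1, 1, 1, 1, 1, 1, 1] on {0,…,342}.
Σ(ℓ_i−1) = 343−19 = 324; sign = (−1)^324 = +1.
Check: (113/343) = +1 by Zolotarev.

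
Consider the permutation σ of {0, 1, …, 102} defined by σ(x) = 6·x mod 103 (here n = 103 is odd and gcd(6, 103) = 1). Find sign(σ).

-1

Trace 92: π^k(92) = [92, 37, 16, 96, 61, 57, 33] for k=0..6.
The orbit structure of x ↦ 6x mod 103: 2 orbits of sizes [102, 1].
With 2 cycles on 103 points, sign = (−1)^{103−2} = -1.
(6|103)_J = -1 (Zolotarev's lemma cross-check).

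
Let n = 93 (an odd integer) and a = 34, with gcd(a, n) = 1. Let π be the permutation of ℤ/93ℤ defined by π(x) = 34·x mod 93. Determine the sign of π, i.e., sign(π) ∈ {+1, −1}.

-1

Trace 34: π^k(34) = [34, 40, 58, 19, 88, 16, 79] for k=0..6.
Decompose π into cycles: lengths [30, 30, 30, 1, 1, 1] (6 cycles, including the fixed point 0).
n − c = 93 − 6 = 87; sign = (−1)^87 = -1.
The Jacobi symbol (34|93) = -1 (Zolotarev) agrees.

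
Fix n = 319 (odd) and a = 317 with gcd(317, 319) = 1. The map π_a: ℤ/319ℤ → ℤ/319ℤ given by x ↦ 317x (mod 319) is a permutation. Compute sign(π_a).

-1

Start at x=45: 45 → 229 → 180 → 278 → 82 → 155 → 9 → … (one orbit).
π_317 has 6 disjoint cycles with lengths [140, 140, 28, 5, 5, 1] on {0,…,318}.
sign(π) = (−1)^{n − #cycles} = (−1)^{319−6} = (−1)^313 = -1.
Via Zolotarev, sign(π_{317}) = (317|319) = -1.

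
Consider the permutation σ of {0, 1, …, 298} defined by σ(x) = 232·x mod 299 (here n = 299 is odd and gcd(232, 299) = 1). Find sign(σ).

-1

Trace 1: π^k(1) = [1, 232, 4, 31, 16, 124, 64] for k=0..6.
The orbit structure of x ↦ 232x mod 299: 6 orbits of sizes [132, 132, 12, 11, 11, 1].
sign(π) = (−1)^{n − #cycles} = (−1)^{299−6} = (−1)^293 = -1.
Via Zolotarev, sign(π_{232}) = (232|299) = -1.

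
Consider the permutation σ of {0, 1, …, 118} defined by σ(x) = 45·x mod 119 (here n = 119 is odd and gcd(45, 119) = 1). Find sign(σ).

+1

Orbit of 5 under x↦45x: [5, 106, 10, 93, 20, 67, 40]… (length divides ord_119(45)).
5 cycles of lengths [48, 48, 16, 6, 1].
Σ(ℓ_i−1) = 119−5 = 114; sign = (−1)^114 = +1.
The Jacobi symbol (45|119) = +1 (Zolotarev) agrees.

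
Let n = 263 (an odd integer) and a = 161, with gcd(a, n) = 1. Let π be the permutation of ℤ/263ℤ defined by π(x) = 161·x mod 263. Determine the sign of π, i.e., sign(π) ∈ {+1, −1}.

Start at x=168: 168 → 222 → 237 → 22 → 123 → 78 → 197 → … (one orbit).
2 cycles of lengths [262, 1].
sign(π) = (−1)^{n − #cycles} = (−1)^{263−2} = (−1)^261 = -1.
(161|263)_J = -1 (Zolotarev's lemma cross-check).

-1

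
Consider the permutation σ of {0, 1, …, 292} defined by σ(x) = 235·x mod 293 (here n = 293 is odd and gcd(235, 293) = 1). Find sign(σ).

Orbit of 38 under x↦235x: [38, 140, 84, 109, 124, 133, 197]… (length divides ord_293(235)).
Cycle type of π: 73×4 + 1; total 5 cycles.
293 − 5 = 288 transpositions; sign(π) = (−1)^288 = +1.

+1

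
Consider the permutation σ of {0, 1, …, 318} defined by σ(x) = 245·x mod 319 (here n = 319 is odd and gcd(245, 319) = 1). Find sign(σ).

+1

Start at x=59: 59 → 100 → 256 → 196 → 170 → 180 → 78 → … (one orbit).
9 cycles of lengths [70, 70, 70, 70, 14, 14, 5, 5, 1].
sign(π) = (−1)^{n − #cycles} = (−1)^{319−9} = (−1)^310 = +1.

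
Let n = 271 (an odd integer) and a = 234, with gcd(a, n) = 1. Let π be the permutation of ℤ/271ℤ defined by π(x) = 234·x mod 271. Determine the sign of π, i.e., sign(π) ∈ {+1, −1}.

Trace 76: π^k(76) = [76, 169, 251, 198, 262, 62, 145] for k=0..6.
The orbit structure of x ↦ 234x mod 271: 2 orbits of sizes [270, 1].
2 cycles on 271: each ℓ→(−1)^(ℓ−1), product (−1)^269 = -1.

-1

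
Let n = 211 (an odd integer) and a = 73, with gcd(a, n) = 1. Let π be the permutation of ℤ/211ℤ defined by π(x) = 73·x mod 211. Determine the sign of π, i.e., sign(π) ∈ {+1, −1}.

+1

Start at x=161: 161 → 148 → 43 → 185 → 1 → 73 → 54 → … (one orbit).
11 cycles of lengths [21, 21, 21, 21, 21, 21, 21, 21, 21, 21, 1].
211 − 11 = 200 transpositions; sign(π) = (−1)^200 = +1.
Zolotarev: (73|211) = +1, matching the cycle-count sign.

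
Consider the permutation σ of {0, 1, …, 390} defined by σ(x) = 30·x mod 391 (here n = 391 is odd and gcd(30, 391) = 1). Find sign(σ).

Trace 387: π^k(387) = [387, 271, 310, 307, 217, 254, 191] for k=0..6.
Decompose π into cycles: lengths [44, 44, 44, 44, 44, 44, 44, 44, 22, 4, 4, 4, 4, 1] (14 cycles, including the fixed point 0).
n − c = 391 − 14 = 377; sign = (−1)^377 = -1.

-1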